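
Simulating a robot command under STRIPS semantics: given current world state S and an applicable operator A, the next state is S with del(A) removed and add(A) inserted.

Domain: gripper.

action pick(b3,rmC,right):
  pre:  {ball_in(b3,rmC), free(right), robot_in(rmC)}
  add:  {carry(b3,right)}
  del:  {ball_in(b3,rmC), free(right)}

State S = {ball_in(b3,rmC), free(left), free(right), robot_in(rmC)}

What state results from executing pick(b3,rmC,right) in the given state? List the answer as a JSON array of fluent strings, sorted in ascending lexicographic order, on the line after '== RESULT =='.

Compute (S \ del) ∪ add:
  pre ⊆ S: {ball_in(b3,rmC), free(right), robot_in(rmC)} ⊆ S  — applicable
  S \ del = {free(left), robot_in(rmC)}
  ∪ add   = {carry(b3,right), free(left), robot_in(rmC)}

== RESULT ==
["carry(b3,right)", "free(left)", "robot_in(rmC)"]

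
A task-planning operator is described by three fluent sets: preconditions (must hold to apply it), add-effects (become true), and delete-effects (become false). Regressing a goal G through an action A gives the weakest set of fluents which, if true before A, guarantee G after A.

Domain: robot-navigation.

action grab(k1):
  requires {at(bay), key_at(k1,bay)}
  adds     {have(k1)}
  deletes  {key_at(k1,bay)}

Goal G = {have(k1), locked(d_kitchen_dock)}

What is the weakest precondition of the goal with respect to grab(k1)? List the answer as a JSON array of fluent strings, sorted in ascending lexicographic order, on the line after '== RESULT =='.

Compute (G \ add) ∪ pre:
  G ∩ del = {}  (empty — regression defined)
  G \ add = {have(k1), locked(d_kitchen_dock)} \ {have(k1)} = {locked(d_kitchen_dock)}
  ∪ pre   = {locked(d_kitchen_dock)} ∪ {at(bay), key_at(k1,bay)}
          = {at(bay), key_at(k1,bay), locked(d_kitchen_dock)}

== RESULT ==
["at(bay)", "key_at(k1,bay)", "locked(d_kitchen_dock)"]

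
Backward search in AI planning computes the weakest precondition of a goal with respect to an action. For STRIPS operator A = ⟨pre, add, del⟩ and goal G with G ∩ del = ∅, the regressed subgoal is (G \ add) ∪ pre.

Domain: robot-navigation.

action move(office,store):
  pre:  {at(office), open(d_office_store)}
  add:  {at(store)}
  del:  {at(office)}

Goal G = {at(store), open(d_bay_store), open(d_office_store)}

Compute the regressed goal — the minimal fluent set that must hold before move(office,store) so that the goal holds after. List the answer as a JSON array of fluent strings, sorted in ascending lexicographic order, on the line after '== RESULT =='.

Compute (G \ add) ∪ pre:
  G ∩ del = {}  (empty — regression defined)
  G \ add = {at(store), open(d_bay_store), open(d_office_store)} \ {at(store)} = {open(d_bay_store), open(d_office_store)}
  ∪ pre   = {open(d_bay_store), open(d_office_store)} ∪ {at(office), open(d_office_store)}
          = {at(office), open(d_bay_store), open(d_office_store)}

== RESULT ==
["at(office)", "open(d_bay_store)", "open(d_office_store)"]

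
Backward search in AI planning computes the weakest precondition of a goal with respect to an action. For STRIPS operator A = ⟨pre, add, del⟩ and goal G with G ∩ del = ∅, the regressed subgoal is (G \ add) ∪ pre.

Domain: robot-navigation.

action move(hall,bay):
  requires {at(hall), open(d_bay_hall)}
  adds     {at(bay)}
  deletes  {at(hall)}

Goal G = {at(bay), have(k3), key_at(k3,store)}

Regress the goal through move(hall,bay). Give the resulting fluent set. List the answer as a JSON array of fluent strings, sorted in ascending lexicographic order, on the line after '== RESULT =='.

Compute (G \ add) ∪ pre:
  G ∩ del = {}  (empty — regression defined)
  G \ add = {at(bay), have(k3), key_at(k3,store)} \ {at(bay)} = {have(k3), key_at(k3,store)}
  ∪ pre   = {have(k3), key_at(k3,store)} ∪ {at(hall), open(d_bay_hall)}
          = {at(hall), have(k3), key_at(k3,store), open(d_bay_hall)}

== RESULT ==
["at(hall)", "have(k3)", "key_at(k3,store)", "open(d_bay_hall)"]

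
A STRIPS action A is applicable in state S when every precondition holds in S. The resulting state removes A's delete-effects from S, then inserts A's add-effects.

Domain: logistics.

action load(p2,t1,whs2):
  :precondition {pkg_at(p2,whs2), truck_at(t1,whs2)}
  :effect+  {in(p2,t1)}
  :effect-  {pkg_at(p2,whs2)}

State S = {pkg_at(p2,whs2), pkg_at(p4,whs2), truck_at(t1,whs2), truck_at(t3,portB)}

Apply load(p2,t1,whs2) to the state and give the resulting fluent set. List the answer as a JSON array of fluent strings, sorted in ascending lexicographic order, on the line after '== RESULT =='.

Progress:
  pre ⊆ S: {pkg_at(p2,whs2), truck_at(t1,whs2)} ⊆ S  — applicable
  S \ del = {pkg_at(p4,whs2), truck_at(t1,whs2), truck_at(t3,portB)}
  ∪ add   = {in(p2,t1), pkg_at(p4,whs2), truck_at(t1,whs2), truck_at(t3,portB)}

== RESULT ==
["in(p2,t1)", "pkg_at(p4,whs2)", "truck_at(t1,whs2)", "truck_at(t3,portB)"]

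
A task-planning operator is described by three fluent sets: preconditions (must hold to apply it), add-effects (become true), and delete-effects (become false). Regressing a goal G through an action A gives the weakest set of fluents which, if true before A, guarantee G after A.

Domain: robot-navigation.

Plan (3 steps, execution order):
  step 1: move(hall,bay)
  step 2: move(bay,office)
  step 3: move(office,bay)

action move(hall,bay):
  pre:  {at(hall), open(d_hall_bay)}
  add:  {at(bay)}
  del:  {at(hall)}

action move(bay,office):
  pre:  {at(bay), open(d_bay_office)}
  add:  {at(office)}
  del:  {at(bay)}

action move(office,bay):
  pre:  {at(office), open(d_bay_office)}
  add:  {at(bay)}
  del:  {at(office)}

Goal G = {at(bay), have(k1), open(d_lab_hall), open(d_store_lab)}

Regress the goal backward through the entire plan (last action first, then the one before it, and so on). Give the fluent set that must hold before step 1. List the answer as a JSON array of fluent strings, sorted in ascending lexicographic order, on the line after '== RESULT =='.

Regress step by step:
  through step 3 (move(office,bay)): drop {at(bay)}, keep {have(k1), open(d_lab_hall), open(d_store_lab)}, require {at(office), open(d_bay_office)}
    → {at(office), have(k1), open(d_bay_office), open(d_lab_hall), open(d_store_lab)}
  through step 2 (move(bay,office)): drop {at(office)}, keep {have(k1), open(d_bay_office), open(d_lab_hall), open(d_store_lab)}, require {at(bay), open(d_bay_office)}
    → {at(bay), have(k1), open(d_bay_office), open(d_lab_hall), open(d_store_lab)}
  through step 1 (move(hall,bay)): drop {at(bay)}, keep {have(k1), open(d_bay_office), open(d_lab_hall), open(d_store_lab)}, require {at(hall), open(d_hall_bay)}
    → {at(hall), have(k1), open(d_bay_office), open(d_hall_bay), open(d_lab_hall), open(d_store_lab)}

== RESULT ==
["at(hall)", "have(k1)", "open(d_bay_office)", "open(d_hall_bay)", "open(d_lab_hall)", "open(d_store_lab)"]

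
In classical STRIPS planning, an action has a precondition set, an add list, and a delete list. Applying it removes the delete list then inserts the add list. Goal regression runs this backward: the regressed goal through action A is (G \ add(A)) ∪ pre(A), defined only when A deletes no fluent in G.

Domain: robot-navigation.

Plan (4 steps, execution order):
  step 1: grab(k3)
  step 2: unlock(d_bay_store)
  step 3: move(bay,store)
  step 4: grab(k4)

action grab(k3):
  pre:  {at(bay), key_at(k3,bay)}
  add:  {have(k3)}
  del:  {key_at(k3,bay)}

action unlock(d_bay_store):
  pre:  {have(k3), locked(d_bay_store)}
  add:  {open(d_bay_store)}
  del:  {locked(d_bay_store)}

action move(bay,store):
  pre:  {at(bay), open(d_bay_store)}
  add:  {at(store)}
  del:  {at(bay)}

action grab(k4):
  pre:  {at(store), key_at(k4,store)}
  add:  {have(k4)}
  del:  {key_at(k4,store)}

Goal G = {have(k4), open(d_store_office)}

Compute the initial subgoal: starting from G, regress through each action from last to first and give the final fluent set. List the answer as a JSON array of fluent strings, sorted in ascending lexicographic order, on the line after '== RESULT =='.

Regress step by step:
  through step 4 (grab(k4)): drop {have(k4)}, keep {open(d_store_office)}, require {at(store), key_at(k4,store)}
    → {at(store), key_at(k4,store), open(d_store_office)}
  through step 3 (move(bay,store)): drop {at(store)}, keep {key_at(k4,store), open(d_store_office)}, require {at(bay), open(d_bay_store)}
    → {at(bay), key_at(k4,store), open(d_bay_store), open(d_store_office)}
  through step 2 (unlock(d_bay_store)): drop {open(d_bay_store)}, keep {at(bay), key_at(k4,store), open(d_store_office)}, require {have(k3), locked(d_bay_store)}
    → {at(bay), have(k3), key_at(k4,store), locked(d_bay_store), open(d_store_office)}
  through step 1 (grab(k3)): drop {have(k3)}, keep {at(bay), key_at(k4,store), locked(d_bay_store), open(d_store_office)}, require {at(bay), key_at(k3,bay)}
    → {at(bay), key_at(k3,bay), key_at(k4,store), locked(d_bay_store), open(d_store_office)}

== RESULT ==
["at(bay)", "key_at(k3,bay)", "key_at(k4,store)", "locked(d_bay_store)", "open(d_store_office)"]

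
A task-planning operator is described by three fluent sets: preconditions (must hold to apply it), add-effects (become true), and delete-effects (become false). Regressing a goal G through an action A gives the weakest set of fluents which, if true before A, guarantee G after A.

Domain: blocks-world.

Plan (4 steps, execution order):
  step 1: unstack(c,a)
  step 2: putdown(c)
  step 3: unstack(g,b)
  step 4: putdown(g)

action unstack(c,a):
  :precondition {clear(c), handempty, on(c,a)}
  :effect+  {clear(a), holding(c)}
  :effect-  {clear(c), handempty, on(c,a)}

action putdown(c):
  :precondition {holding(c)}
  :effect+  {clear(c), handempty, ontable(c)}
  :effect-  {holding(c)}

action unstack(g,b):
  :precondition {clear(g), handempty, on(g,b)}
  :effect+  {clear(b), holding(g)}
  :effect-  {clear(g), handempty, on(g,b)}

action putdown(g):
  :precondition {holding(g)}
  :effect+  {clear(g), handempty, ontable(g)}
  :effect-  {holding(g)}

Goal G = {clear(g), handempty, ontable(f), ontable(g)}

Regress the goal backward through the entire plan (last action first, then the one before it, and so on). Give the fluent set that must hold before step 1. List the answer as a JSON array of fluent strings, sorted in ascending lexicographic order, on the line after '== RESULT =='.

Regress step by step:
  through step 4 (putdown(g)): drop {clear(g), handempty, ontable(g)}, keep {ontable(f)}, require {holding(g)}
    → {holding(g), ontable(f)}
  through step 3 (unstack(g,b)): drop {holding(g)}, keep {ontable(f)}, require {clear(g), handempty, on(g,b)}
    → {clear(g), handempty, on(g,b), ontable(f)}
  through step 2 (putdown(c)): drop {handempty}, keep {clear(g), on(g,b), ontable(f)}, require {holding(c)}
    → {clear(g), holding(c), on(g,b), ontable(f)}
  through step 1 (unstack(c,a)): drop {holding(c)}, keep {clear(g), on(g,b), ontable(f)}, require {clear(c), handempty, on(c,a)}
    → {clear(c), clear(g), handempty, on(c,a), on(g,b), ontable(f)}

== RESULT ==
["clear(c)", "clear(g)", "handempty", "on(c,a)", "on(g,b)", "ontable(f)"]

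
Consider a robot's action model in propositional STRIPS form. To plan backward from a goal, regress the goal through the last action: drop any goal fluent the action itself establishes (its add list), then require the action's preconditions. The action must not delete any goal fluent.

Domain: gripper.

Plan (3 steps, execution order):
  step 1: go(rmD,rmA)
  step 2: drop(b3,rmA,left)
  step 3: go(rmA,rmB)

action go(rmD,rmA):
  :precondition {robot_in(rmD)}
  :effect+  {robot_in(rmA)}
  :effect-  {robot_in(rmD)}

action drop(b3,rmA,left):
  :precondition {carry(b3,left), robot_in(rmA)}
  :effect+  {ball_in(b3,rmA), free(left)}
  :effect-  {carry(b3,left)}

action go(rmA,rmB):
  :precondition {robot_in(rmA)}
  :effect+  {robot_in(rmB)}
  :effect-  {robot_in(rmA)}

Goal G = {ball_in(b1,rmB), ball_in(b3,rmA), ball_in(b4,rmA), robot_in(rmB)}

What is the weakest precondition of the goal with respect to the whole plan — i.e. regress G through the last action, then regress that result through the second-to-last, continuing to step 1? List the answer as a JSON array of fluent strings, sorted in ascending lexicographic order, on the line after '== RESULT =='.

Regress step by step:
  through step 3 (go(rmA,rmB)): drop {robot_in(rmB)}, keep {ball_in(b1,rmB), ball_in(b3,rmA), ball_in(b4,rmA)}, require {robot_in(rmA)}
    → {ball_in(b1,rmB), ball_in(b3,rmA), ball_in(b4,rmA), robot_in(rmA)}
  through step 2 (drop(b3,rmA,left)): drop {ball_in(b3,rmA)}, keep {ball_in(b1,rmB), ball_in(b4,rmA), robot_in(rmA)}, require {carry(b3,left), robot_in(rmA)}
    → {ball_in(b1,rmB), ball_in(b4,rmA), carry(b3,left), robot_in(rmA)}
  through step 1 (go(rmD,rmA)): drop {robot_in(rmA)}, keep {ball_in(b1,rmB), ball_in(b4,rmA), carry(b3,left)}, require {robot_in(rmD)}
    → {ball_in(b1,rmB), ball_in(b4,rmA), carry(b3,left), robot_in(rmD)}

== RESULT ==
["ball_in(b1,rmB)", "ball_in(b4,rmA)", "carry(b3,left)", "robot_in(rmD)"]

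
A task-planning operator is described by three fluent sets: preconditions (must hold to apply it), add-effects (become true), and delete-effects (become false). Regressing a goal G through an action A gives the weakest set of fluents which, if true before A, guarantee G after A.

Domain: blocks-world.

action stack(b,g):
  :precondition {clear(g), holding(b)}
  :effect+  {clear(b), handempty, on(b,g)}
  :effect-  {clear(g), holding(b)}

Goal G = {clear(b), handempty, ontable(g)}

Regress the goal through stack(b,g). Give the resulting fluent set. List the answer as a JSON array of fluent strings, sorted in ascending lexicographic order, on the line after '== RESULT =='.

Compute (G \ add) ∪ pre:
  G ∩ del = {}  (empty — regression defined)
  G \ add = {clear(b), handempty, ontable(g)} \ {clear(b), handempty, on(b,g)} = {ontable(g)}
  ∪ pre   = {ontable(g)} ∪ {clear(g), holding(b)}
          = {clear(g), holding(b), ontable(g)}

== RESULT ==
["clear(g)", "holding(b)", "ontable(g)"]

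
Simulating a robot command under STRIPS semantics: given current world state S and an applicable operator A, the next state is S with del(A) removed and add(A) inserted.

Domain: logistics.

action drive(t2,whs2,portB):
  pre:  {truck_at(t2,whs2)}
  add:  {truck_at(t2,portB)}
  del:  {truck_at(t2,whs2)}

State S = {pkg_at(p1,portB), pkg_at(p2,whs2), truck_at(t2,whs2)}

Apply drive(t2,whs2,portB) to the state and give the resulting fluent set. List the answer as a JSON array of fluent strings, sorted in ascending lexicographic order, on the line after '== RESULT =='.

Progress:
  pre ⊆ S: {truck_at(t2,whs2)} ⊆ S  — applicable
  S \ del = {pkg_at(p1,portB), pkg_at(p2,whs2)}
  ∪ add   = {pkg_at(p1,portB), pkg_at(p2,whs2), truck_at(t2,portB)}

== RESULT ==
["pkg_at(p1,portB)", "pkg_at(p2,whs2)", "truck_at(t2,portB)"]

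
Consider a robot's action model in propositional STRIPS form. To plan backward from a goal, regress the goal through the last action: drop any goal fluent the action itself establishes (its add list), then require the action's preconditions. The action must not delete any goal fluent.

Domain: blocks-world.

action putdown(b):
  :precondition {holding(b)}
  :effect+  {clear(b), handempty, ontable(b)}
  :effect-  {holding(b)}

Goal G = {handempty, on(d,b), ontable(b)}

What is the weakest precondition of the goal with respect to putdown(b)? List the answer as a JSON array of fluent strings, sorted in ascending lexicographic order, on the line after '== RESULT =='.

Compute (G \ add) ∪ pre:
  G ∩ del = {}  (empty — regression defined)
  G \ add = {handempty, on(d,b), ontable(b)} \ {clear(b), handempty, ontable(b)} = {on(d,b)}
  ∪ pre   = {on(d,b)} ∪ {holding(b)}
          = {holding(b), on(d,b)}

== RESULT ==
["holding(b)", "on(d,b)"]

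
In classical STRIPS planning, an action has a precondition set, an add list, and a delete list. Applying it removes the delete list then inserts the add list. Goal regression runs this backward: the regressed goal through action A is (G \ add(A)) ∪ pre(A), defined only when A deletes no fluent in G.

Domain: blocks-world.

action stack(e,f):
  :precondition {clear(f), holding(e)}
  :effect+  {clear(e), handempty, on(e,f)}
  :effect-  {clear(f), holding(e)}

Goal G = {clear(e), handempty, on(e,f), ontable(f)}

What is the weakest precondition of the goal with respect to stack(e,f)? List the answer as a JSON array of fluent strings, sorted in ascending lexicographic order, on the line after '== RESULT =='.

Compute (G \ add) ∪ pre:
  G ∩ del = {}  (empty — regression defined)
  G \ add = {clear(e), handempty, on(e,f), ontable(f)} \ {clear(e), handempty, on(e,f)} = {ontable(f)}
  ∪ pre   = {ontable(f)} ∪ {clear(f), holding(e)}
          = {clear(f), holding(e), ontable(f)}

== RESULT ==
["clear(f)", "holding(e)", "ontable(f)"]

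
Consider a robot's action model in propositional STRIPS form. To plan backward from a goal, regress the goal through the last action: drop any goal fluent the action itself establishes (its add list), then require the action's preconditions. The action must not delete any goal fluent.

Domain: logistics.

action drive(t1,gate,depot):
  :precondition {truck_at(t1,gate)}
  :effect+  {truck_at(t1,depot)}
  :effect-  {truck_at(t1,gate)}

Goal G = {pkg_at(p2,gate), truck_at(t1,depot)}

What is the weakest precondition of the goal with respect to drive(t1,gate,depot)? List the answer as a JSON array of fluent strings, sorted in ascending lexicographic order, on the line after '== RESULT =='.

Compute (G \ add) ∪ pre:
  G ∩ del = {}  (empty — regression defined)
  G \ add = {pkg_at(p2,gate), truck_at(t1,depot)} \ {truck_at(t1,depot)} = {pkg_at(p2,gate)}
  ∪ pre   = {pkg_at(p2,gate)} ∪ {truck_at(t1,gate)}
          = {pkg_at(p2,gate), truck_at(t1,gate)}

== RESULT ==
["pkg_at(p2,gate)", "truck_at(t1,gate)"]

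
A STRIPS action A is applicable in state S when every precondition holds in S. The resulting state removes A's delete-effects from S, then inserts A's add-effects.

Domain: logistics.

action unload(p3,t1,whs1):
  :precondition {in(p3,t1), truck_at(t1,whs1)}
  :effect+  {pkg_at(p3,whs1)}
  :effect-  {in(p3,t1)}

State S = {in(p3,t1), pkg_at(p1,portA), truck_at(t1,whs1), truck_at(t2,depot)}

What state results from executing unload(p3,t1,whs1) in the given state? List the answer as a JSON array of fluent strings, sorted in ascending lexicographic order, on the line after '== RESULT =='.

Compute (S \ del) ∪ add:
  pre ⊆ S: {in(p3,t1), truck_at(t1,whs1)} ⊆ S  — applicable
  S \ del = {pkg_at(p1,portA), truck_at(t1,whs1), truck_at(t2,depot)}
  ∪ add   = {pkg_at(p1,portA), pkg_at(p3,whs1), truck_at(t1,whs1), truck_at(t2,depot)}

== RESULT ==
["pkg_at(p1,portA)", "pkg_at(p3,whs1)", "truck_at(t1,whs1)", "truck_at(t2,depot)"]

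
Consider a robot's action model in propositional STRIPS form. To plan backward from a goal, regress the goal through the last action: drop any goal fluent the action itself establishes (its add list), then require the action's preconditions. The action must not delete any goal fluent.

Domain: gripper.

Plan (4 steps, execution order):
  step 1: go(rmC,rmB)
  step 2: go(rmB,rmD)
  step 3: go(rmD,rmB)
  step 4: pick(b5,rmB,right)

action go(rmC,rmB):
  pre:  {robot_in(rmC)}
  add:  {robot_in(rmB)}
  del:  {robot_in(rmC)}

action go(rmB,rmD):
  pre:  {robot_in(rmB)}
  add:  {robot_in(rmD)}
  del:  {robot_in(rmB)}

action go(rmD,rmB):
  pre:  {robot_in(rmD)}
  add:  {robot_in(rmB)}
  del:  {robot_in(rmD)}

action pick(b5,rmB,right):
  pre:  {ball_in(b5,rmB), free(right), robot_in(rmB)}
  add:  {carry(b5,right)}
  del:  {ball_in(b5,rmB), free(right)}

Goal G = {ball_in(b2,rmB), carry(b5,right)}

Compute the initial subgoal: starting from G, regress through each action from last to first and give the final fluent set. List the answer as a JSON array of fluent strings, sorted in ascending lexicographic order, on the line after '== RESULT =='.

Work backward from the goal:
  through step 4 (pick(b5,rmB,right)): drop {carry(b5,right)}, keep {ball_in(b2,rmB)}, require {ball_in(b5,rmB), free(right), robot_in(rmB)}
    → {ball_in(b2,rmB), ball_in(b5,rmB), free(right), robot_in(rmB)}
  through step 3 (go(rmD,rmB)): drop {robot_in(rmB)}, keep {ball_in(b2,rmB), ball_in(b5,rmB), free(right)}, require {robot_in(rmD)}
    → {ball_in(b2,rmB), ball_in(b5,rmB), free(right), robot_in(rmD)}
  through step 2 (go(rmB,rmD)): drop {robot_in(rmD)}, keep {ball_in(b2,rmB), ball_in(b5,rmB), free(right)}, require {robot_in(rmB)}
    → {ball_in(b2,rmB), ball_in(b5,rmB), free(right), robot_in(rmB)}
  through step 1 (go(rmC,rmB)): drop {robot_in(rmB)}, keep {ball_in(b2,rmB), ball_in(b5,rmB), free(right)}, require {robot_in(rmC)}
    → {ball_in(b2,rmB), ball_in(b5,rmB), free(right), robot_in(rmC)}

== RESULT ==
["ball_in(b2,rmB)", "ball_in(b5,rmB)", "free(right)", "robot_in(rmC)"]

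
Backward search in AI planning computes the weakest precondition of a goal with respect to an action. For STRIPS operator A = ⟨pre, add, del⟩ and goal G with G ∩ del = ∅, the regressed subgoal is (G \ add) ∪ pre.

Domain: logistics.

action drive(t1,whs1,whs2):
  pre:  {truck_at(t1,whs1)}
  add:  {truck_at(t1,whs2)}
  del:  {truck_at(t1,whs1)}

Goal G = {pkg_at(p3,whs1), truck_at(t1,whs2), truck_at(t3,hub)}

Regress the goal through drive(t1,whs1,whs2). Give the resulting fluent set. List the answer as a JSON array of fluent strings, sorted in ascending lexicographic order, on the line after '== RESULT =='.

Regress:
  G ∩ del = {}  (empty — regression defined)
  G \ add = {pkg_at(p3,whs1), truck_at(t1,whs2), truck_at(t3,hub)} \ {truck_at(t1,whs2)} = {pkg_at(p3,whs1), truck_at(t3,hub)}
  ∪ pre   = {pkg_at(p3,whs1), truck_at(t3,hub)} ∪ {truck_at(t1,whs1)}
          = {pkg_at(p3,whs1), truck_at(t1,whs1), truck_at(t3,hub)}

== RESULT ==
["pkg_at(p3,whs1)", "truck_at(t1,whs1)", "truck_at(t3,hub)"]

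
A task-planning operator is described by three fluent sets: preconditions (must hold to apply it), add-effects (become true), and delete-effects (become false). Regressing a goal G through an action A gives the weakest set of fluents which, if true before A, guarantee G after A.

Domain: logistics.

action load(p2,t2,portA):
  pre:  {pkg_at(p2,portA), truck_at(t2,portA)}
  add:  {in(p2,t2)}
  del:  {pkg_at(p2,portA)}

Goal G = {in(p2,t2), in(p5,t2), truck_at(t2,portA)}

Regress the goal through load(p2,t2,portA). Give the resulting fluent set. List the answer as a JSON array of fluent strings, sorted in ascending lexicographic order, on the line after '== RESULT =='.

Regress:
  G ∩ del = {}  (empty — regression defined)
  G \ add = {in(p2,t2), in(p5,t2), truck_at(t2,portA)} \ {in(p2,t2)} = {in(p5,t2), truck_at(t2,portA)}
  ∪ pre   = {in(p5,t2), truck_at(t2,portA)} ∪ {pkg_at(p2,portA), truck_at(t2,portA)}
          = {in(p5,t2), pkg_at(p2,portA), truck_at(t2,portA)}

== RESULT ==
["in(p5,t2)", "pkg_at(p2,portA)", "truck_at(t2,portA)"]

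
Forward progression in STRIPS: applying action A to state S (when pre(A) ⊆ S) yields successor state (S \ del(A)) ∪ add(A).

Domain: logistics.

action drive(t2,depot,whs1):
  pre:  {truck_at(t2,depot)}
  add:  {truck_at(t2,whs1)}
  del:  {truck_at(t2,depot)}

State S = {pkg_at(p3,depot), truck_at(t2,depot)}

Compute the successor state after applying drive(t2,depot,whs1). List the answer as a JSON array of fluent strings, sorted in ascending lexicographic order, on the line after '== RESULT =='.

Progress:
  pre ⊆ S: {truck_at(t2,depot)} ⊆ S  — applicable
  S \ del = {pkg_at(p3,depot)}
  ∪ add   = {pkg_at(p3,depot), truck_at(t2,whs1)}

== RESULT ==
["pkg_at(p3,depot)", "truck_at(t2,whs1)"]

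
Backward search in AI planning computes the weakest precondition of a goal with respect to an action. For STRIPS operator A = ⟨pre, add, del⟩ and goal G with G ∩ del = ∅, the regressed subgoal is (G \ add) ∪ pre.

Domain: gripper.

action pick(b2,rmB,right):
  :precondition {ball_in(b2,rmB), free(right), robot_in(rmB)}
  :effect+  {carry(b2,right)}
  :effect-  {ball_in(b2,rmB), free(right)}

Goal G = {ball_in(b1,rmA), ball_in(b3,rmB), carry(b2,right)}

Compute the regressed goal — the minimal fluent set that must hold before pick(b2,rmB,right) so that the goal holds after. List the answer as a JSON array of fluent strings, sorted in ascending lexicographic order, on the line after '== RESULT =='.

Compute (G \ add) ∪ pre:
  G ∩ del = {}  (empty — regression defined)
  G \ add = {ball_in(b1,rmA), ball_in(b3,rmB), carry(b2,right)} \ {carry(b2,right)} = {ball_in(b1,rmA), ball_in(b3,rmB)}
  ∪ pre   = {ball_in(b1,rmA), ball_in(b3,rmB)} ∪ {ball_in(b2,rmB), free(right), robot_in(rmB)}
          = {ball_in(b1,rmA), ball_in(b2,rmB), ball_in(b3,rmB), free(right), robot_in(rmB)}

== RESULT ==
["ball_in(b1,rmA)", "ball_in(b2,rmB)", "ball_in(b3,rmB)", "free(right)", "robot_in(rmB)"]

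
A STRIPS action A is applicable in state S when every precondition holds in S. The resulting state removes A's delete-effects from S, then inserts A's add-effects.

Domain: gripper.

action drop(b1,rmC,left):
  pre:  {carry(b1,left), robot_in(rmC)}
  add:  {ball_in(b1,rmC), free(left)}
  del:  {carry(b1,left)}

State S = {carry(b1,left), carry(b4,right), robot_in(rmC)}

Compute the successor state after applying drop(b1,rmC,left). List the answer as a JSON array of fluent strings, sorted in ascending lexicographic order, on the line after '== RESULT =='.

Compute (S \ del) ∪ add:
  pre ⊆ S: {carry(b1,left), robot_in(rmC)} ⊆ S  — applicable
  S \ del = {carry(b4,right), robot_in(rmC)}
  ∪ add   = {ball_in(b1,rmC), carry(b4,right), free(left), robot_in(rmC)}

== RESULT ==
["ball_in(b1,rmC)", "carry(b4,right)", "free(left)", "robot_in(rmC)"]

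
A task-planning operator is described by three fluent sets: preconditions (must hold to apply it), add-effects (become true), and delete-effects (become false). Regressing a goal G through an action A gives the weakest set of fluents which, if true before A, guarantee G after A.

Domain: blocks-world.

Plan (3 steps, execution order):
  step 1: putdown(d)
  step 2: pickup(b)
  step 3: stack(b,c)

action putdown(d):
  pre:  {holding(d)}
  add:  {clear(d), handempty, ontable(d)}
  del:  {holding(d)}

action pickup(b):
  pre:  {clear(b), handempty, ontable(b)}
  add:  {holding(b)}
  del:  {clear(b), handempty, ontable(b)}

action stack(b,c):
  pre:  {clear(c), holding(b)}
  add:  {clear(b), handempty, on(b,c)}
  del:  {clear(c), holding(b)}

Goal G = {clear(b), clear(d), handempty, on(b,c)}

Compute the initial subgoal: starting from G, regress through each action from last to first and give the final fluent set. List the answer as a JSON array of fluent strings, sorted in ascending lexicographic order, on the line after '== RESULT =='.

Regress step by step:
  through step 3 (stack(b,c)): drop {clear(b), handempty, on(b,c)}, keep {clear(d)}, require {clear(c), holding(b)}
    → {clear(c), clear(d), holding(b)}
  through step 2 (pickup(b)): drop {holding(b)}, keep {clear(c), clear(d)}, require {clear(b), handempty, ontable(b)}
    → {clear(b), clear(c), clear(d), handempty, ontable(b)}
  through step 1 (putdown(d)): drop {clear(d), handempty}, keep {clear(b), clear(c), ontable(b)}, require {holding(d)}
    → {clear(b), clear(c), holding(d), ontable(b)}

== RESULT ==
["clear(b)", "clear(c)", "holding(d)", "ontable(b)"]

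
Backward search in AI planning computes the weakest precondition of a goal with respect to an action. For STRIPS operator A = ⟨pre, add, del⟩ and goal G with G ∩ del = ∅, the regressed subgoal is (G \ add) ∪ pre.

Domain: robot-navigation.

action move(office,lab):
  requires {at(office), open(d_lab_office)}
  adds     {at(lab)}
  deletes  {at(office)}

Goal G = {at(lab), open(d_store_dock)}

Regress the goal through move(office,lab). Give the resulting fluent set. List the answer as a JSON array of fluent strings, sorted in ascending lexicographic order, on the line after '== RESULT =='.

Compute (G \ add) ∪ pre:
  G ∩ del = {}  (empty — regression defined)
  G \ add = {at(lab), open(d_store_dock)} \ {at(lab)} = {open(d_store_dock)}
  ∪ pre   = {open(d_store_dock)} ∪ {at(office), open(d_lab_office)}
          = {at(office), open(d_lab_office), open(d_store_dock)}

== RESULT ==
["at(office)", "open(d_lab_office)", "open(d_store_dock)"]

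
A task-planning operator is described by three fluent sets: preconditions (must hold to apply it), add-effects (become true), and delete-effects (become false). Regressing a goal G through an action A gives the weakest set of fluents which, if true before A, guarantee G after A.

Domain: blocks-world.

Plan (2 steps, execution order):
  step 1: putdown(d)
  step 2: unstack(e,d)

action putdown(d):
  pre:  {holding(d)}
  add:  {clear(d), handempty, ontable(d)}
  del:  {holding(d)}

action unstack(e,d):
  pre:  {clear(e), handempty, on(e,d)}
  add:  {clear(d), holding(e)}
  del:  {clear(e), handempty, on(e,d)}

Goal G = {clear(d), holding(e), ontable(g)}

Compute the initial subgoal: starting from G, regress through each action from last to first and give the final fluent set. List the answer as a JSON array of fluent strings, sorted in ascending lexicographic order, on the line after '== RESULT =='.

Work backward from the goal:
  through step 2 (unstack(e,d)): drop {clear(d), holding(e)}, keep {ontable(g)}, require {clear(e), handempty, on(e,d)}
    → {clear(e), handempty, on(e,d), ontable(g)}
  through step 1 (putdown(d)): drop {handempty}, keep {clear(e), on(e,d), ontable(g)}, require {holding(d)}
    → {clear(e), holding(d), on(e,d), ontable(g)}

== RESULT ==
["clear(e)", "holding(d)", "on(e,d)", "ontable(g)"]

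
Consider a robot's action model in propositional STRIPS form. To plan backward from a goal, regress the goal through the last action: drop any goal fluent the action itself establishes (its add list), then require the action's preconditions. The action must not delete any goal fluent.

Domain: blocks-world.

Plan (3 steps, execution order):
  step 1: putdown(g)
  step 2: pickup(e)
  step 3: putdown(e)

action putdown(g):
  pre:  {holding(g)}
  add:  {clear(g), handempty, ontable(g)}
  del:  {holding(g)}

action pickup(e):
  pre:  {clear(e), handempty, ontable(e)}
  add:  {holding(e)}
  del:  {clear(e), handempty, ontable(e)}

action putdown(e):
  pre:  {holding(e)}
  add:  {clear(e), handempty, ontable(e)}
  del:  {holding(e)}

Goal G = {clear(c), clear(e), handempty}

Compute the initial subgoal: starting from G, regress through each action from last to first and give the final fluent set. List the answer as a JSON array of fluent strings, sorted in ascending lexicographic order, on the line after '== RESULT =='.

Regress step by step:
  through step 3 (putdown(e)): drop {clear(e), handempty}, keep {clear(c)}, require {holding(e)}
    → {clear(c), holding(e)}
  through step 2 (pickup(e)): drop {holding(e)}, keep {clear(c)}, require {clear(e), handempty, ontable(e)}
    → {clear(c), clear(e), handempty, ontable(e)}
  through step 1 (putdown(g)): drop {handempty}, keep {clear(c), clear(e), ontable(e)}, require {holding(g)}
    → {clear(c), clear(e), holding(g), ontable(e)}

== RESULT ==
["clear(c)", "clear(e)", "holding(g)", "ontable(e)"]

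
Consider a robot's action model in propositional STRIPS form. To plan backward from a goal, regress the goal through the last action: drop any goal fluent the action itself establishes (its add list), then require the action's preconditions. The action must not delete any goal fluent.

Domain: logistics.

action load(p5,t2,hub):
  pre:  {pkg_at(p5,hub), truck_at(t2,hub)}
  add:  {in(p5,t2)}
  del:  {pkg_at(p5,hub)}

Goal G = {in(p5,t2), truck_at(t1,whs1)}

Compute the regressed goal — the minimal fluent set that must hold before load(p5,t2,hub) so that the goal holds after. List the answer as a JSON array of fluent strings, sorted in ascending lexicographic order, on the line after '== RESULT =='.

Regress:
  G ∩ del = {}  (empty — regression defined)
  G \ add = {in(p5,t2), truck_at(t1,whs1)} \ {in(p5,t2)} = {truck_at(t1,whs1)}
  ∪ pre   = {truck_at(t1,whs1)} ∪ {pkg_at(p5,hub), truck_at(t2,hub)}
          = {pkg_at(p5,hub), truck_at(t1,whs1), truck_at(t2,hub)}

== RESULT ==
["pkg_at(p5,hub)", "truck_at(t1,whs1)", "truck_at(t2,hub)"]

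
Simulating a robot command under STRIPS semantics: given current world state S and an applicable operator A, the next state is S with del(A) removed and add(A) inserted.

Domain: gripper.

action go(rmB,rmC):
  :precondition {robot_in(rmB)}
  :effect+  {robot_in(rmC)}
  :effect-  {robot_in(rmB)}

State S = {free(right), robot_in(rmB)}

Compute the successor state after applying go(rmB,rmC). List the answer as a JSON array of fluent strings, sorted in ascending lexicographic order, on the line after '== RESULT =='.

Compute (S \ del) ∪ add:
  pre ⊆ S: {robot_in(rmB)} ⊆ S  — applicable
  S \ del = {free(right)}
  ∪ add   = {free(right), robot_in(rmC)}

== RESULT ==
["free(right)", "robot_in(rmC)"]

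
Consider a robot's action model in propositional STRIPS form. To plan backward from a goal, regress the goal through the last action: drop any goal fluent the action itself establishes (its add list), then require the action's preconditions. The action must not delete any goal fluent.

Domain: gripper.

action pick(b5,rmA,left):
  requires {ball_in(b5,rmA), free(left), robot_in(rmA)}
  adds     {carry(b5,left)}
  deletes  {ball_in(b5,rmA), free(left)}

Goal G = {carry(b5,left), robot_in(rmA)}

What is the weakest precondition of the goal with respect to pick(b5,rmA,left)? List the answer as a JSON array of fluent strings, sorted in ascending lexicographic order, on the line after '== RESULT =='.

Regress:
  G ∩ del = {}  (empty — regression defined)
  G \ add = {carry(b5,left), robot_in(rmA)} \ {carry(b5,left)} = {robot_in(rmA)}
  ∪ pre   = {robot_in(rmA)} ∪ {ball_in(b5,rmA), free(left), robot_in(rmA)}
          = {ball_in(b5,rmA), free(left), robot_in(rmA)}

== RESULT ==
["ball_in(b5,rmA)", "free(left)", "robot_in(rmA)"]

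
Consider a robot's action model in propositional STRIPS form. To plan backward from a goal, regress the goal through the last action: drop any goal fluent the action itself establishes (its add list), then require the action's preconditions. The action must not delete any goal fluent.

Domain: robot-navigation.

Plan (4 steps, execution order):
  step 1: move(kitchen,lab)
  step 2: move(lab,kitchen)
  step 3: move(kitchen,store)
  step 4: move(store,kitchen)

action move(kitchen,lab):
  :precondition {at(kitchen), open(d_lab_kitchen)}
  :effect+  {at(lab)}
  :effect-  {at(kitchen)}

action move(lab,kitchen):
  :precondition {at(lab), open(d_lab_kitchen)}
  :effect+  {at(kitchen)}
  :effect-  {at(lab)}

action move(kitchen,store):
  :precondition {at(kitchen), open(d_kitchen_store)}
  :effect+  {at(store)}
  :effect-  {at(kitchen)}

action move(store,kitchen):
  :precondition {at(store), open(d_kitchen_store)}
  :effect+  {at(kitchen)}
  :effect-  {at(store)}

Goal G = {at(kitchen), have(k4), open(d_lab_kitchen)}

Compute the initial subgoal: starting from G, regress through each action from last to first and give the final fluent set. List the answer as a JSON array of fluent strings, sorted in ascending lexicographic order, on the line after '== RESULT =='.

Regress step by step:
  through step 4 (move(store,kitchen)): drop {at(kitchen)}, keep {have(k4), open(d_lab_kitchen)}, require {at(store), open(d_kitchen_store)}
    → {at(store), have(k4), open(d_kitchen_store), open(d_lab_kitchen)}
  through step 3 (move(kitchen,store)): drop {at(store)}, keep {have(k4), open(d_kitchen_store), open(d_lab_kitchen)}, require {at(kitchen), open(d_kitchen_store)}
    → {at(kitchen), have(k4), open(d_kitchen_store), open(d_lab_kitchen)}
  through step 2 (move(lab,kitchen)): drop {at(kitchen)}, keep {have(k4), open(d_kitchen_store), open(d_lab_kitchen)}, require {at(lab), open(d_lab_kitchen)}
    → {at(lab), have(k4), open(d_kitchen_store), open(d_lab_kitchen)}
  through step 1 (move(kitchen,lab)): drop {at(lab)}, keep {have(k4), open(d_kitchen_store), open(d_lab_kitchen)}, require {at(kitchen), open(d_lab_kitchen)}
    → {at(kitchen), have(k4), open(d_kitchen_store), open(d_lab_kitchen)}

== RESULT ==
["at(kitchen)", "have(k4)", "open(d_kitchen_store)", "open(d_lab_kitchen)"]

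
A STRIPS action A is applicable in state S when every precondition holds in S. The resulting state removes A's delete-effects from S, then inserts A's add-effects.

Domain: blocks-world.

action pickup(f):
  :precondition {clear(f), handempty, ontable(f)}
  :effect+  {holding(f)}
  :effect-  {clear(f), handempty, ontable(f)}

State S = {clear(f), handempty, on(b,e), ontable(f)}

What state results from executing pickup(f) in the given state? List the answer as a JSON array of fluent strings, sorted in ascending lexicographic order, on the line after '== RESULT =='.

Progress:
  pre ⊆ S: {clear(f), handempty, ontable(f)} ⊆ S  — applicable
  S \ del = {on(b,e)}
  ∪ add   = {holding(f), on(b,e)}

== RESULT ==
["holding(f)", "on(b,e)"]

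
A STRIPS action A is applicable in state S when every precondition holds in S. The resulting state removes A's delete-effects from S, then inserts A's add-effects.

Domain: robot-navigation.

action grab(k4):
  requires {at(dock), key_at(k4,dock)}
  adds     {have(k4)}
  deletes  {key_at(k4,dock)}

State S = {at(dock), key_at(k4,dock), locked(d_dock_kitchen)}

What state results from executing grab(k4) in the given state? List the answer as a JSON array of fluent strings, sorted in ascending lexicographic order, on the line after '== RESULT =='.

Progress:
  pre ⊆ S: {at(dock), key_at(k4,dock)} ⊆ S  — applicable
  S \ del = {at(dock), locked(d_dock_kitchen)}
  ∪ add   = {at(dock), have(k4), locked(d_dock_kitchen)}

== RESULT ==
["at(dock)", "have(k4)", "locked(d_dock_kitchen)"]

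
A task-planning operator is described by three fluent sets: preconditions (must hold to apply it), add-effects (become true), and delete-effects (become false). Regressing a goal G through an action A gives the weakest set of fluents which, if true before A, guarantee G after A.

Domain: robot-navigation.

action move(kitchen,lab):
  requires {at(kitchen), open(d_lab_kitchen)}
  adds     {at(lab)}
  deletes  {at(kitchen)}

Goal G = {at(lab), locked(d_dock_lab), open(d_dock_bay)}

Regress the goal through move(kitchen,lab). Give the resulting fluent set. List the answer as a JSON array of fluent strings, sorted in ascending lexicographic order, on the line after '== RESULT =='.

Compute (G \ add) ∪ pre:
  G ∩ del = {}  (empty — regression defined)
  G \ add = {at(lab), locked(d_dock_lab), open(d_dock_bay)} \ {at(lab)} = {locked(d_dock_lab), open(d_dock_bay)}
  ∪ pre   = {locked(d_dock_lab), open(d_dock_bay)} ∪ {at(kitchen), open(d_lab_kitchen)}
          = {at(kitchen), locked(d_dock_lab), open(d_dock_bay), open(d_lab_kitchen)}

== RESULT ==
["at(kitchen)", "locked(d_dock_lab)", "open(d_dock_bay)", "open(d_lab_kitchen)"]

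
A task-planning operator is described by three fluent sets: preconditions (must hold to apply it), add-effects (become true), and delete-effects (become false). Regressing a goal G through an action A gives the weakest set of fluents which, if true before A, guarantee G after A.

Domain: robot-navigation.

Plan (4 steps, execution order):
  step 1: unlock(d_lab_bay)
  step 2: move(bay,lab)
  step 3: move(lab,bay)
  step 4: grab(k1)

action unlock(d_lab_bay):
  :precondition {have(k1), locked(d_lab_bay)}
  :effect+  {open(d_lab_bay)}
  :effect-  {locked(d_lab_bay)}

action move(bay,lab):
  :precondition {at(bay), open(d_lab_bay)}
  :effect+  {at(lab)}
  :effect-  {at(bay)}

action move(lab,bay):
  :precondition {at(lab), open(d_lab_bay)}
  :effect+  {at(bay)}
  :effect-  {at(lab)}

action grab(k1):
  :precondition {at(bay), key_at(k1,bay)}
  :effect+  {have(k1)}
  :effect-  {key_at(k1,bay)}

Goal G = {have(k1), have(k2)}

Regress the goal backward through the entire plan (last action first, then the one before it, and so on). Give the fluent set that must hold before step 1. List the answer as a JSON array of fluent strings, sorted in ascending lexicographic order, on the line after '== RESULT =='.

Work backward from the goal:
  through step 4 (grab(k1)): drop {have(k1)}, keep {have(k2)}, require {at(bay), key_at(k1,bay)}
    → {at(bay), have(k2), key_at(k1,bay)}
  through step 3 (move(lab,bay)): drop {at(bay)}, keep {have(k2), key_at(k1,bay)}, require {at(lab), open(d_lab_bay)}
    → {at(lab), have(k2), key_at(k1,bay), open(d_lab_bay)}
  through step 2 (move(bay,lab)): drop {at(lab)}, keep {have(k2), key_at(k1,bay), open(d_lab_bay)}, require {at(bay), open(d_lab_bay)}
    → {at(bay), have(k2), key_at(k1,bay), open(d_lab_bay)}
  through step 1 (unlock(d_lab_bay)): drop {open(d_lab_bay)}, keep {at(bay), have(k2), key_at(k1,bay)}, require {have(k1), locked(d_lab_bay)}
    → {at(bay), have(k1), have(k2), key_at(k1,bay), locked(d_lab_bay)}

== RESULT ==
["at(bay)", "have(k1)", "have(k2)", "key_at(k1,bay)", "locked(d_lab_bay)"]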